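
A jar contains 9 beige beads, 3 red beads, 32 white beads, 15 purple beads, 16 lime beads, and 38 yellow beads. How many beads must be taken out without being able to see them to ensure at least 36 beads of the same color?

In the worst case we take at most 35 of each color, but all 9 beige, all 3 red, all 32 white, all 15 purple, and all 16 lime (fewer than 35), giving 9 + 3 + 32 + 15 + 16 + 35 = 110.
One more bead then forces some color to 36, so 110 + 1 = 111.

111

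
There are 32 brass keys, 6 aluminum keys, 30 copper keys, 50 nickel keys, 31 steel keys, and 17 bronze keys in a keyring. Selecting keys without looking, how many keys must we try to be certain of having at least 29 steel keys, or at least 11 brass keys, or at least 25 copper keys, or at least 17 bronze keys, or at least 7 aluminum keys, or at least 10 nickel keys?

94

Each of the 6 types has its own threshold; avoid all of them simultaneously.
The worst case stops just short of every target: 10 brass, 6 aluminum, 24 copper, 9 nickel, 28 steel, 16 bronze — 10 + 6 + 24 + 9 + 28 + 16 = 93 keys.
One more key must push some type to its target, so 93 + 1 = 94.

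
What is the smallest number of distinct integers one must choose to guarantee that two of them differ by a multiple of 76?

77

Two integers differ by a multiple of 76 exactly when they share a remainder mod 76.
There are 76 residue classes mod 76, so 76 integers can all lie in distinct classes.
One more integer must repeat a residue, giving a difference divisible by 76. So n = 76 + 1 = 77.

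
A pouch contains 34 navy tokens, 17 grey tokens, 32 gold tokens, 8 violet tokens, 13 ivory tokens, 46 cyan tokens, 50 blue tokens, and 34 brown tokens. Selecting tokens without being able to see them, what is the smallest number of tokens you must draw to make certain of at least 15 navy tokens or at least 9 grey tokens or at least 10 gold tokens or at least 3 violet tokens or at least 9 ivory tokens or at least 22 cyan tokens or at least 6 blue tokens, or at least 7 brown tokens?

The worst case stops just short of every target: 14 navy, 8 grey, 9 gold, 2 violet, 8 ivory, 21 cyan, 5 blue, 6 brown — 14 + 8 + 9 + 2 + 8 + 21 + 5 + 6 = 73 tokens.
One more token must push some color to its target, so 73 + 1 = 74.

74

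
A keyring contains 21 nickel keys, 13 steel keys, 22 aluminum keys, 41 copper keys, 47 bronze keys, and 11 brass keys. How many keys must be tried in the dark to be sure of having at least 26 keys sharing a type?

118

In the worst case we take at most 25 of each type, but all 21 nickel, all 13 steel, all 22 aluminum, and all 11 brass (fewer than 25), giving 21 + 13 + 22 + 25 + 25 + 11 = 117.
One more key then forces some type to 26, so 117 + 1 = 118.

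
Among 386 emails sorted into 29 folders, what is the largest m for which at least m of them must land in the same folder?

The 386 emails fall into 29 folders.
If each of the 29 folders held at most 13, the total would be at most 29 × 13 = 377 < 386, a contradiction.
So at least one holds ⌈386/29⌉ = 14.

14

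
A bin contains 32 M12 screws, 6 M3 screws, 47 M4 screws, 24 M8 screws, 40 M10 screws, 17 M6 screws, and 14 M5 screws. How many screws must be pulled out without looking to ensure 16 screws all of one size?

96

In the worst case we take at most 15 of each size, but all 6 M3 and all 14 M5 (fewer than 15), giving 15 + 6 + 15 + 15 + 15 + 15 + 14 = 95.
One more screw then forces some size to 16, so 95 + 1 = 96.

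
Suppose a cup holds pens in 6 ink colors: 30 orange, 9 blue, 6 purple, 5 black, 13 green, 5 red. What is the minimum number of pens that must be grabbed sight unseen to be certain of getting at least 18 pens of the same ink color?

56

Treat the 6 ink colors as pigeonholes.
In the worst case we take at most 17 of each ink color, but all 9 blue, all 6 purple, all 5 black, all 13 green, and all 5 red (fewer than 17), giving 17 + 9 + 6 + 5 + 13 + 5 = 55.
One more pen then forces some ink color to 18, so 55 + 1 = 56.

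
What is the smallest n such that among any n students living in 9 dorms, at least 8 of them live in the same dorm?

There are 9 dorms acting as pigeonholes.
With 9 × 7 = 63 students we could place exactly 7 in each, with no class reaching 8.
One more forces some class to hold 8, so 63 + 1 = 64.

64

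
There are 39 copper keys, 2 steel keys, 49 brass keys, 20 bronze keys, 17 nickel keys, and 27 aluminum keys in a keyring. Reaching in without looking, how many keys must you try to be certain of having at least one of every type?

The hardest type to obtain is steel: we could draw every other key first — 154 − 2 = 152 keys — without a single steel one.
The next draw must be steel, so 152 + 1 = 153.

153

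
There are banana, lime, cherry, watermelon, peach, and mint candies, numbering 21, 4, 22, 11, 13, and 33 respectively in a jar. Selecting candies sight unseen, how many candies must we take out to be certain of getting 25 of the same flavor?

96

Treat the 6 flavors as pigeonholes.
In the worst case we take at most 24 of each flavor, but all 21 banana, all 4 lime, all 22 cherry, all 11 watermelon, and all 13 peach (fewer than 24), giving 21 + 4 + 22 + 11 + 13 + 24 = 95.
One more candy then forces some flavor to 25, so 95 + 1 = 96.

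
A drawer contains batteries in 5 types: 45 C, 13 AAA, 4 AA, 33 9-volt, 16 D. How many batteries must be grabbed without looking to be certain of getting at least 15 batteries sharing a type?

60

Treat the 5 types as pigeonholes.
In the worst case we take at most 14 of each type, but all 13 AAA and all 4 AA (fewer than 14), giving 14 + 13 + 4 + 14 + 14 = 59.
One more battery then forces some type to 15, so 59 + 1 = 60.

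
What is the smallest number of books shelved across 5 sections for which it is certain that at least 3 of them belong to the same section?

There are 5 sections acting as pigeonholes.
With 5 × 2 = 10 books we could place exactly 2 in each, with no class reaching 3.
One more forces some class to hold 3, so 10 + 1 = 11.

11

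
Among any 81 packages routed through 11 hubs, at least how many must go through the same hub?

If each of the 11 hubs held at most 7, the total would be at most 11 × 7 = 77 < 81, a contradiction.
So at least one holds ⌈81/11⌉ = 8.

8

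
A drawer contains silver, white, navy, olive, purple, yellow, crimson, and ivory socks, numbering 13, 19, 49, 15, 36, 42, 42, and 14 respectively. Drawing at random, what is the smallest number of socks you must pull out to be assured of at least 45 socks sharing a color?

226

Treat the 8 colors as pigeonholes.
In the worst case we take at most 44 of each color, but all 13 silver, all 19 white, all 15 olive, all 36 purple, all 42 yellow, all 42 crimson, and all 14 ivory (fewer than 44), giving 13 + 19 + 44 + 15 + 36 + 42 + 42 + 14 = 225.
One more sock then forces some color to 45, so 225 + 1 = 226.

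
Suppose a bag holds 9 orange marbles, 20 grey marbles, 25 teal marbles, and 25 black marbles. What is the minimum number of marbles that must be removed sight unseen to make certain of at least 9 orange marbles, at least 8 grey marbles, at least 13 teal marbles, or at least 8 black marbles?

Each of the 4 colors has its own threshold; avoid all of them simultaneously.
The worst case stops just short of every target: 8 orange, 7 grey, 12 teal, 7 black — 8 + 7 + 12 + 7 = 34 marbles.
One more marble must push some color to its target, so 34 + 1 = 35.

35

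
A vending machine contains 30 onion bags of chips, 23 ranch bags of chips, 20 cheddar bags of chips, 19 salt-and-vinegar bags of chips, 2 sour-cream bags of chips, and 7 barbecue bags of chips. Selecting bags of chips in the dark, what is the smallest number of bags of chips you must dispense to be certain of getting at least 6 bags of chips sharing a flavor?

28

Treat the 6 flavors as pigeonholes.
In the worst case we take at most 5 of each flavor, but all 2 sour-cream (fewer than 5), giving 5 + 5 + 5 + 5 + 2 + 5 = 27.
One more bag of chips then forces some flavor to 6, so 27 + 1 = 28.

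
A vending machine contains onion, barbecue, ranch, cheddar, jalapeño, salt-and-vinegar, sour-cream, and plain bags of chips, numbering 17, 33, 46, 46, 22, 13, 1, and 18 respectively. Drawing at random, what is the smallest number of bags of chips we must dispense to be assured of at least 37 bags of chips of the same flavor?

177

Treat the 8 flavors as pigeonholes.
In the worst case we take at most 36 of each flavor, but all 17 onion, all 33 barbecue, all 22 jalapeño, all 13 salt-and-vinegar, all 1 sour-cream, and all 18 plain (fewer than 36), giving 17 + 33 + 36 + 36 + 22 + 13 + 1 + 18 = 176.
One more bag of chips then forces some flavor to 37, so 176 + 1 = 177.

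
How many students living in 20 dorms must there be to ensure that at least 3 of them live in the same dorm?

41

There are 20 dorms acting as pigeonholes.
With 20 × 2 = 40 students we could place exactly 2 in each, with no class reaching 3.
One more forces some class to hold 3, so 40 + 1 = 41.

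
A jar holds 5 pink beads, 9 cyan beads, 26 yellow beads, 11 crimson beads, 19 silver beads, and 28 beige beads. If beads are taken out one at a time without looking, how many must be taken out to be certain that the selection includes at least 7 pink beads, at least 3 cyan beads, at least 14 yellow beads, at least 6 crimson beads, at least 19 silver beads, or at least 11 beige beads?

54

The worst case stops just short of every target: all 5 pink, 2 cyan, 13 yellow, 5 crimson, 18 silver, 10 beige — 5 + 2 + 13 + 5 + 18 + 10 = 53 beads.
One more bead must push some color to its target, so 53 + 1 = 54.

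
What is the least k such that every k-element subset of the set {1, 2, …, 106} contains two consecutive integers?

54

Partition {1, …, 106} into 53 pairs: {1,2}, {3,4}, …, {105,106}.
Choosing 53 integers — say the 53 even numbers 2, 4, …, 106 — takes one from each pair and avoids the property.
Choosing 54 forces two into the same pair by pigeonhole, and those are consecutive. So 54.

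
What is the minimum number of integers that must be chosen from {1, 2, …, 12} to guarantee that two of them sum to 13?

Partition {1, …, 12} into 6 pairs: {1,12}, {2,11}, …, {6,7}.
Choosing 6 integers — say the integers 1 through 6 — takes one from each pair and avoids the property.
Choosing 7 forces two into the same pair by pigeonhole, and those sum to 13. So 7.

7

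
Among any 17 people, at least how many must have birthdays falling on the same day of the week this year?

3

There are 7 days of the week, which serve as the pigeonholes.
If each of the 7 days of the week held at most 2, the total would be at most 7 × 2 = 14 < 17, a contradiction.
So at least one holds ⌈17/7⌉ = 3.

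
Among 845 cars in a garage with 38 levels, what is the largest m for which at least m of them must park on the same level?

23

The 845 cars fall into 38 levels.
If each of the 38 levels held at most 22, the total would be at most 38 × 22 = 836 < 845, a contradiction.
So at least one holds ⌈845/38⌉ = 23.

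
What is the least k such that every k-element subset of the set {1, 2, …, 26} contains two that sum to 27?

14

Partition {1, …, 26} into 13 pairs: {1,26}, {2,25}, …, {13,14}.
Choosing 13 integers — say the integers 1 through 13 — takes one from each pair and avoids the property.
Choosing 14 forces two into the same pair by pigeonhole, and those sum to 27. So 14.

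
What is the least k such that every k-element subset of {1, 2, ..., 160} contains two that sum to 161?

Partition {1, …, 160} into 80 pairs: {1,160}, {2,159}, …, {80,81}.
Choosing 80 integers — say the integers 1 through 80 — takes one from each pair and avoids the property.
Choosing 81 forces two into the same pair by pigeonhole, and those sum to 161. So 81.

81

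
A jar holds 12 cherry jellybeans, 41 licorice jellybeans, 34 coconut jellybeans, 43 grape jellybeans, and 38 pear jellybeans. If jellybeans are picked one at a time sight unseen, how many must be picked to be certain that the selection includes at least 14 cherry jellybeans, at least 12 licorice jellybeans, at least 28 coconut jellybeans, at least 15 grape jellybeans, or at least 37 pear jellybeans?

The worst case stops just short of every target: all 12 cherry, 11 licorice, 27 coconut, 14 grape, 36 pear — 12 + 11 + 27 + 14 + 36 = 100 jellybeans.
One more jellybean must push some flavor to its target, so 100 + 1 = 101.

101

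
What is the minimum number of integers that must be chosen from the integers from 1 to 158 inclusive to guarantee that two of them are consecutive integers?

Partition {1, …, 158} into 79 pairs: {1,2}, {3,4}, …, {157,158}.
Choosing 79 integers — say the 79 even numbers 2, 4, …, 158 — takes one from each pair and avoids the property.
Choosing 80 forces two into the same pair by pigeonhole, and those are consecutive. So 80.

80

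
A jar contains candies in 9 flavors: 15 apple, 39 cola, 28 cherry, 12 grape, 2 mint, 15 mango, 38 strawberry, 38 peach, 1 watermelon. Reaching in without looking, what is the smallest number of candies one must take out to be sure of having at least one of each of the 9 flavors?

The hardest flavor to obtain is watermelon: we could draw every other candy first — 188 − 1 = 187 candies — without a single watermelon one.
The next draw must be watermelon, so 187 + 1 = 188.

188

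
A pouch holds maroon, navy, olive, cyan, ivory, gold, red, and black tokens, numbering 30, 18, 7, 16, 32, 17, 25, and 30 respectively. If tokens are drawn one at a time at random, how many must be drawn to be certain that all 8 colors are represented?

169

The hardest color to obtain is olive: we could draw every other token first — 175 − 7 = 168 tokens — without a single olive one.
The next draw must be olive, so 168 + 1 = 169.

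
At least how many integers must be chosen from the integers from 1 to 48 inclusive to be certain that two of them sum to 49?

Partition {1, …, 48} into 24 pairs: {1,48}, {2,47}, …, {24,25}.
Choosing 24 integers — say the integers 1 through 24 — takes one from each pair and avoids the property.
Choosing 25 forces two into the same pair by pigeonhole, and those sum to 49. So 25.

25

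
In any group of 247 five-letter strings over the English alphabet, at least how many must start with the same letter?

10

If each of the 26 possible first letters held at most 9, the total would be at most 26 × 9 = 234 < 247, a contradiction.
So at least one holds ⌈247/26⌉ = 10.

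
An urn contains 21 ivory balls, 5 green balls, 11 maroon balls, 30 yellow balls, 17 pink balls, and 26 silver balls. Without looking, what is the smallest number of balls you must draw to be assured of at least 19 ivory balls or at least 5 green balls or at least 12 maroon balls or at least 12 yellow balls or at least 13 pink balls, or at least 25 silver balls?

Each of the 6 colors has its own threshold; avoid all of them simultaneously.
The worst case stops just short of every target: 18 ivory, 4 green, 11 maroon, 11 yellow, 12 pink, 24 silver — 18 + 4 + 11 + 11 + 12 + 24 = 80 balls.
One more ball must push some color to its target, so 80 + 1 = 81.

81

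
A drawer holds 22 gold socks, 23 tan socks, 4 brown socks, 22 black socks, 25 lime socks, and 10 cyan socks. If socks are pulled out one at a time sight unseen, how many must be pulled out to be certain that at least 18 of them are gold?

102

To avoid gold socks as long as possible, exhaust the other 5 colors first.
The worst case draws every non-gold sock first: 23 + 4 + 22 + 25 + 10 = 84.
The next 18 draws are then forced to be gold, giving 84 + 18 = 102.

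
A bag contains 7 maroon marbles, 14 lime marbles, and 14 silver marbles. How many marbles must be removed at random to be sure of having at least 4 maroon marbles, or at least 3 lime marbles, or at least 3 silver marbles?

8

The worst case stops just short of every target: 3 maroon, 2 lime, 2 silver — 3 + 2 + 2 = 7 marbles.
One more marble must push some color to its target, so 7 + 1 = 8.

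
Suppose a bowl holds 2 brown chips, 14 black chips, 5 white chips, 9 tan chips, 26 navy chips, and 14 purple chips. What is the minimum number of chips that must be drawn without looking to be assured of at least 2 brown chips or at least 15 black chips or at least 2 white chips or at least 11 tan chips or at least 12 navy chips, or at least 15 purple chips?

The worst case stops just short of every target: 1 brown, 14 black, 1 white, all 9 tan, 11 navy, 14 purple — 1 + 14 + 1 + 9 + 11 + 14 = 50 chips.
One more chip must push some color to its target, so 50 + 1 = 51.

51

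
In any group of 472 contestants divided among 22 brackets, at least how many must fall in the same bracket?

The 472 contestants fall into 22 brackets.
If each of the 22 brackets held at most 21, the total would be at most 22 × 21 = 462 < 472, a contradiction.
So at least one holds ⌈472/22⌉ = 22.

22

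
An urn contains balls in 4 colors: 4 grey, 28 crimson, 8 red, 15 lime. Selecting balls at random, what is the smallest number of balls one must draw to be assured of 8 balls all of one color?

26

Treat the 4 colors as pigeonholes.
In the worst case we take at most 7 of each color, but all 4 grey (fewer than 7), giving 4 + 7 + 7 + 7 = 25.
One more ball then forces some color to 8, so 25 + 1 = 26.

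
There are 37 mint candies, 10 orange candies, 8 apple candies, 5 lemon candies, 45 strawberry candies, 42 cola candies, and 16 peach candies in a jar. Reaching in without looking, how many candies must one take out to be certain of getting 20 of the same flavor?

In the worst case we take at most 19 of each flavor, but all 10 orange, all 8 apple, all 5 lemon, and all 16 peach (fewer than 19), giving 19 + 10 + 8 + 5 + 19 + 19 + 16 = 96.
One more candy then forces some flavor to 20, so 96 + 1 = 97.

97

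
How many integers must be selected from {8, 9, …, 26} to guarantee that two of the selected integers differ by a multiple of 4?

Use the pigeonhole principle on residue classes: group the integers by remainder mod 4; there are 4 residue classes, each nonempty in this range.
Choosing one from each class (4 integers) avoids any shared remainder.
One more choice must repeat a class, so two differ by a multiple of 4. Hence 4 + 1 = 5.

5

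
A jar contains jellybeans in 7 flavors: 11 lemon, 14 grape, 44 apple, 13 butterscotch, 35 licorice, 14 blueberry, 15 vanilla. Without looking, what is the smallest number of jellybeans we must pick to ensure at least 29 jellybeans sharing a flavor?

124

Treat the 7 flavors as pigeonholes.
In the worst case we take at most 28 of each flavor, but all 11 lemon, all 14 grape, all 13 butterscotch, all 14 blueberry, and all 15 vanilla (fewer than 28), giving 11 + 14 + 28 + 13 + 28 + 14 + 15 = 123.
One more jellybean then forces some flavor to 29, so 123 + 1 = 124.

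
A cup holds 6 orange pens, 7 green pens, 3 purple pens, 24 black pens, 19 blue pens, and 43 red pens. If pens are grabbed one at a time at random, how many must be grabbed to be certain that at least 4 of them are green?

99

The worst case draws every non-green pen first: 6 + 3 + 24 + 19 + 43 = 95.
The next 4 draws are then forced to be green, giving 95 + 4 = 99.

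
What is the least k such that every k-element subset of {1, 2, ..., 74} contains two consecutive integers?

Partition {1, …, 74} into 37 pairs: {1,2}, {3,4}, …, {73,74}.
Choosing 37 integers — say the 37 even numbers 2, 4, …, 74 — takes one from each pair and avoids the property.
Choosing 38 forces two into the same pair by pigeonhole, and those are consecutive. So 38.

38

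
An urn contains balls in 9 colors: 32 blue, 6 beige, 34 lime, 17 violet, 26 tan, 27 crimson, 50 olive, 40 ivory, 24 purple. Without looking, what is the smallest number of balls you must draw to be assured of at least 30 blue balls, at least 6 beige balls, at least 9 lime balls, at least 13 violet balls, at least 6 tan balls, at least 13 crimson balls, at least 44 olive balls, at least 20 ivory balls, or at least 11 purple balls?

144

Each of the 9 colors has its own threshold; avoid all of them simultaneously.
The worst case stops just short of every target: 29 blue, 5 beige, 8 lime, 12 violet, 5 tan, 12 crimson, 43 olive, 19 ivory, 10 purple — 29 + 5 + 8 + 12 + 5 + 12 + 43 + 19 + 10 = 143 balls.
One more ball must push some color to its target, so 143 + 1 = 144.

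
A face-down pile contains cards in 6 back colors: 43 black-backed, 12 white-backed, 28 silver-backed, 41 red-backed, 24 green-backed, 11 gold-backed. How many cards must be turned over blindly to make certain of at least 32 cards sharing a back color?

138

In the worst case we take at most 31 of each back color, but all 12 white-backed, all 28 silver-backed, all 24 green-backed, and all 11 gold-backed (fewer than 31), giving 31 + 12 + 28 + 31 + 24 + 11 = 137.
One more card then forces some back color to 32, so 137 + 1 = 138.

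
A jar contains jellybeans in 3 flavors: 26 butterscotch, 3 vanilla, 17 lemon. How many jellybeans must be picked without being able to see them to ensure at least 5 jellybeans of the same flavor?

In the worst case we take at most 4 of each flavor, but all 3 vanilla (fewer than 4), giving 4 + 3 + 4 = 11.
One more jellybean then forces some flavor to 5, so 11 + 1 = 12.

12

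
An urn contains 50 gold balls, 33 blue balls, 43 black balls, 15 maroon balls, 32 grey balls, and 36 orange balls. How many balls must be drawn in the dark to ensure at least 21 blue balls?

To avoid blue balls as long as possible, exhaust the other 5 colors first.
The worst case draws every non-blue ball first: 50 + 43 + 15 + 32 + 36 = 176.
The next 21 draws are then forced to be blue, giving 176 + 21 = 197.

197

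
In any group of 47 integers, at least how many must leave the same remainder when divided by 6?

If each of the 6 residue classes modulo 6 held at most 7, the total would be at most 6 × 7 = 42 < 47, a contradiction.
So at least one holds ⌈47/6⌉ = 8.

8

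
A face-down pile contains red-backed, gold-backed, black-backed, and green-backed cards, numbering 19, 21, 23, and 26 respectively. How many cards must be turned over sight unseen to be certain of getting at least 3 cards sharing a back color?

9

The worst case takes 2 cards of each back color without reaching 3 of any: 4 × 2 = 8.
The next card must bring some back color to 3, so 8 + 1 = 9.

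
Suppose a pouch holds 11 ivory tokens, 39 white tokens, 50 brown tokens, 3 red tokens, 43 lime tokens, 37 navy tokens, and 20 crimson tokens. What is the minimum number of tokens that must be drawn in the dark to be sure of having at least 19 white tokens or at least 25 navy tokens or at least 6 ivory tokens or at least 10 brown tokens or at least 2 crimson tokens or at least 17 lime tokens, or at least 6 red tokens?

The worst case stops just short of every target: 5 ivory, 18 white, 9 brown, all 3 red, 16 lime, 24 navy, 1 crimson — 5 + 18 + 9 + 3 + 16 + 24 + 1 = 76 tokens.
One more token must push some color to its target, so 76 + 1 = 77.

77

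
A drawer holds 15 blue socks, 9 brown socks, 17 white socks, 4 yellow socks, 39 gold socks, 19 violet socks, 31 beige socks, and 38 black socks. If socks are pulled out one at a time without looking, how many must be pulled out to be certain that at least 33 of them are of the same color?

160

In the worst case we take at most 32 of each color, but all 15 blue, all 9 brown, all 17 white, all 4 yellow, all 19 violet, and all 31 beige (fewer than 32), giving 15 + 9 + 17 + 4 + 32 + 19 + 31 + 32 = 159.
One more sock then forces some color to 33, so 159 + 1 = 160.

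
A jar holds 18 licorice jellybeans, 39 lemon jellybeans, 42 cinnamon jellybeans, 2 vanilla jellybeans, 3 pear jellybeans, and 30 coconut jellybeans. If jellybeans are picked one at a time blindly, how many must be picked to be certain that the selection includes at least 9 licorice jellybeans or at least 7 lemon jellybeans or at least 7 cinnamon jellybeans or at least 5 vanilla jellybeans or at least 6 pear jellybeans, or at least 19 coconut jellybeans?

44

The worst case stops just short of every target: 8 licorice, 6 lemon, 6 cinnamon, all 2 vanilla, all 3 pear, 18 coconut — 8 + 6 + 6 + 2 + 3 + 18 = 43 jellybeans.
One more jellybean must push some flavor to its target, so 43 + 1 = 44.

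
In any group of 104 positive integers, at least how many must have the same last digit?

11

If each of the 10 possible last digits held at most 10, the total would be at most 10 × 10 = 100 < 104, a contradiction.
So at least one holds ⌈104/10⌉ = 11.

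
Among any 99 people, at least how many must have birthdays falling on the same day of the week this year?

15

There are 7 days of the week, which serve as the pigeonholes.
If each of the 7 days of the week held at most 14, the total would be at most 7 × 14 = 98 < 99, a contradiction.
So at least one holds ⌈99/7⌉ = 15.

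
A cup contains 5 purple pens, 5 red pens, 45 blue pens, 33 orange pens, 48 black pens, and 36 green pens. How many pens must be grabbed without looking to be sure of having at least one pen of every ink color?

168

The hardest ink color to obtain is purple: we could draw every other pen first — 172 − 5 = 167 pens — without a single purple one.
The next draw must be purple, so 167 + 1 = 168.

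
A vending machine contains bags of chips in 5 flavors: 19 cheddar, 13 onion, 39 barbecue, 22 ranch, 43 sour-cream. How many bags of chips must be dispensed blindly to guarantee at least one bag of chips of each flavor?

The hardest flavor to obtain is onion: we could draw every other bag of chips first — 136 − 13 = 123 bags of chips — without a single onion one.
The next draw must be onion, so 123 + 1 = 124.

124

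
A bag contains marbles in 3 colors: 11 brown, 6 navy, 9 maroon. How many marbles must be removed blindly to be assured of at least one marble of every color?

The hardest color to obtain is navy: we could draw every other marble first — 26 − 6 = 20 marbles — without a single navy one.
The next draw must be navy, so 20 + 1 = 21.

21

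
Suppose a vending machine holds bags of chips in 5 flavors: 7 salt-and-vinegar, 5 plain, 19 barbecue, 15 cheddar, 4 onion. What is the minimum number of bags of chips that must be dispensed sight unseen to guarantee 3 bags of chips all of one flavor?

The worst case takes 2 bags of chips of each flavor without reaching 3 of any: 5 × 2 = 10.
The next bag of chips must bring some flavor to 3, so 10 + 1 = 11.

11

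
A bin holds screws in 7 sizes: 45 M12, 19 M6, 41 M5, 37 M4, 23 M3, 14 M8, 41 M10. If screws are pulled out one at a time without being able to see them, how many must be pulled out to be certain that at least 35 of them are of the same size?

Treat the 7 sizes as pigeonholes.
In the worst case we take at most 34 of each size, but all 19 M6, all 23 M3, and all 14 M8 (fewer than 34), giving 34 + 19 + 34 + 34 + 23 + 14 + 34 = 192.
One more screw then forces some size to 35, so 192 + 1 = 193.

193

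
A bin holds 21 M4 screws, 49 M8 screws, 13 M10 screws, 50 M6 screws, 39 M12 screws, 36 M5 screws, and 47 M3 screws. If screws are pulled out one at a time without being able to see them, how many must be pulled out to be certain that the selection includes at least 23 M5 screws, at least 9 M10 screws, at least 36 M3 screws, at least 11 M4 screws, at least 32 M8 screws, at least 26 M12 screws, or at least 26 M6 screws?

157

Each of the 7 sizes has its own threshold; avoid all of them simultaneously.
The worst case stops just short of every target: 10 M4, 31 M8, 8 M10, 25 M6, 25 M12, 22 M5, 35 M3 — 10 + 31 + 8 + 25 + 25 + 22 + 35 = 156 screws.
One more screw must push some size to its target, so 156 + 1 = 157.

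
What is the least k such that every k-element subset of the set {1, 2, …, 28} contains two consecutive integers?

15

Partition {1, …, 28} into 14 pairs: {1,2}, {3,4}, …, {27,28}.
Choosing 14 integers — say the 14 even numbers 2, 4, …, 28 — takes one from each pair and avoids the property.
Choosing 15 forces two into the same pair by pigeonhole, and those are consecutive. So 15.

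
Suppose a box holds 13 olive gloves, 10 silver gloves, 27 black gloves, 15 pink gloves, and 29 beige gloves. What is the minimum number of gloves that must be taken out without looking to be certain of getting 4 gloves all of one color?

The worst case takes 3 gloves of each color without reaching 4 of any: 5 × 3 = 15.
The next glove must bring some color to 4, so 15 + 1 = 16.

16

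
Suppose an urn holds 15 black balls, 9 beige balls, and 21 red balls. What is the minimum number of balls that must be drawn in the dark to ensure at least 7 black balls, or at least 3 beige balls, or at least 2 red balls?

The worst case stops just short of every target: 6 black, 2 beige, 1 red — 6 + 2 + 1 = 9 balls.
One more ball must push some color to its target, so 9 + 1 = 10.

10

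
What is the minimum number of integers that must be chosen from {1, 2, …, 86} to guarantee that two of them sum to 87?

44

Partition {1, …, 86} into 43 pairs: {1,86}, {2,85}, …, {43,44}.
Choosing 43 integers — say the integers 1 through 43 — takes one from each pair and avoids the property.
Choosing 44 forces two into the same pair by pigeonhole, and those sum to 87. So 44.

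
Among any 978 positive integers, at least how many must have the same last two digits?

The 978 positive integers fall into 100 possible two-digit endings.
If each of the 100 possible two-digit endings held at most 9, the total would be at most 100 × 9 = 900 < 978, a contradiction.
So at least one holds ⌈978/100⌉ = 10.

10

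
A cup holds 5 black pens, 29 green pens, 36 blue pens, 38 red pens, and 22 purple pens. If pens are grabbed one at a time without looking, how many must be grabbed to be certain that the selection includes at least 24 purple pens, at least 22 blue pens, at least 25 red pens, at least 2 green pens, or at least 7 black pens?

74

The worst case stops just short of every target: all 5 black, 1 green, 21 blue, 24 red, all 22 purple — 5 + 1 + 21 + 24 + 22 = 73 pens.
One more pen must push some ink color to its target, so 73 + 1 = 74.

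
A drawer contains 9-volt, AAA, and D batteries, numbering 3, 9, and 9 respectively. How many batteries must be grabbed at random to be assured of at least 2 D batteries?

14

The worst case draws every non-D battery first: 3 + 9 = 12.
The next 2 draws are then forced to be D, giving 12 + 2 = 14.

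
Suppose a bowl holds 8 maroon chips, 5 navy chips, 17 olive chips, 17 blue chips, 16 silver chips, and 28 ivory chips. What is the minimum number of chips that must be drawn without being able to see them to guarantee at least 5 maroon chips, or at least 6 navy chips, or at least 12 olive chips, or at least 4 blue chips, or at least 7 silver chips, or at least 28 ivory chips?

57

The worst case stops just short of every target: 4 maroon, 5 navy, 11 olive, 3 blue, 6 silver, 27 ivory — 4 + 5 + 11 + 3 + 6 + 27 = 56 chips.
One more chip must push some color to its target, so 56 + 1 = 57.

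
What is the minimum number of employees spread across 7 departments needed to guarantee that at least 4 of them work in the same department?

There are 7 departments acting as pigeonholes.
With 7 × 3 = 21 employees we could place exactly 3 in each, with no class reaching 4.
One more forces some class to hold 4, so 21 + 1 = 22.

22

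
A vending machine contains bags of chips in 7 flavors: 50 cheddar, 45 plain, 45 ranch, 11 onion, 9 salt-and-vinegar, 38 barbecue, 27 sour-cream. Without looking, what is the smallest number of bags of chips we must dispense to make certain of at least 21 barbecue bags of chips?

The worst case draws every non-barbecue bag of chips first: 50 + 45 + 45 + 11 + 9 + 27 = 187.
The next 21 draws are then forced to be barbecue, giving 187 + 21 = 208.

208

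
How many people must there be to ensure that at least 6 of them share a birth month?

There are 12 months of the year acting as pigeonholes.
With 12 × 5 = 60 people we could place exactly 5 in each, with no class reaching 6.
One more forces some class to hold 6, so 60 + 1 = 61.

61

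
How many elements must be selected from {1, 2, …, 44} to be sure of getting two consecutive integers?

Partition {1, …, 44} into 22 pairs: {1,2}, {3,4}, …, {43,44}.
Choosing 22 integers — say the 22 even numbers 2, 4, …, 44 — takes one from each pair and avoids the property.
Choosing 23 forces two into the same pair by pigeonhole, and those are consecutive. So 23.

23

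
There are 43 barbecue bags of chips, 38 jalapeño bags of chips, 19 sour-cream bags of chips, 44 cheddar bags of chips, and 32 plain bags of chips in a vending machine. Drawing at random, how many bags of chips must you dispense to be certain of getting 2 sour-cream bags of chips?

The worst case draws every non-sour-cream bag of chips first: 43 + 38 + 44 + 32 = 157.
The next 2 draws are then forced to be sour-cream, giving 157 + 2 = 159.

159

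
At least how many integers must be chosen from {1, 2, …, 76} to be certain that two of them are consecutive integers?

Partition {1, …, 76} into 38 pairs: {1,2}, {3,4}, …, {75,76}.
Choosing 38 integers — say the 38 even numbers 2, 4, …, 76 — takes one from each pair and avoids the property.
Choosing 39 forces two into the same pair by pigeonhole, and those are consecutive. So 39.

39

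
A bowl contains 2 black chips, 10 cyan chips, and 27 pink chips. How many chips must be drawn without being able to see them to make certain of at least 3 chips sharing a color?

Treat the 3 colors as pigeonholes.
The worst case takes 2 chips of each color without reaching 3 of any: 3 × 2 = 6.
The next chip must bring some color to 3, so 6 + 1 = 7.

7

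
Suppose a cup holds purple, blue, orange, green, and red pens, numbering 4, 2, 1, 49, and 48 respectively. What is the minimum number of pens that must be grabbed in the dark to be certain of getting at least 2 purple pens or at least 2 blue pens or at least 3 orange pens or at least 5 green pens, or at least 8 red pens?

The worst case stops just short of every target: 1 purple, 1 blue, all 1 orange, 4 green, 7 red — 1 + 1 + 1 + 4 + 7 = 14 pens.
One more pen must push some ink color to its target, so 14 + 1 = 15.

15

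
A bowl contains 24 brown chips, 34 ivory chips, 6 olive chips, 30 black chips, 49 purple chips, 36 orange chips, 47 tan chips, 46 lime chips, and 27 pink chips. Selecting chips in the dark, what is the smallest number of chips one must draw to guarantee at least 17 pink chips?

The worst case draws every non-pink chip first: 24 + 34 + 6 + 30 + 49 + 36 + 47 + 46 = 272.
The next 17 draws are then forced to be pink, giving 272 + 17 = 289.

289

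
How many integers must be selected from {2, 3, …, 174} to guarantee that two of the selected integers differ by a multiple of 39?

Use the pigeonhole principle on residue classes: group the integers by remainder mod 39; there are 39 residue classes, each nonempty in this range.
Choosing one from each class (39 integers) avoids any shared remainder.
One more choice must repeat a class, so two differ by a multiple of 39. Hence 39 + 1 = 40.

40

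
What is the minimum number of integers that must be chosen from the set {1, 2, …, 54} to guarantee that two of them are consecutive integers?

Partition {1, …, 54} into 27 pairs: {1,2}, {3,4}, …, {53,54}.
Choosing 27 integers — say the 27 even numbers 2, 4, …, 54 — takes one from each pair and avoids the property.
Choosing 28 forces two into the same pair by pigeonhole, and those are consecutive. So 28.

28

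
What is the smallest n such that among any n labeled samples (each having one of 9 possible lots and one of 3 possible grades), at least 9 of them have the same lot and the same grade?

217

There are 9 × 3 = 27 (lot, grade) combinations acting as pigeonholes.
With 27 × 8 = 216 labeled samples we could place exactly 8 in each, with no (lot, grade) pair reaching 9.
One more forces some (lot, grade) pair to hold 9, so 216 + 1 = 217.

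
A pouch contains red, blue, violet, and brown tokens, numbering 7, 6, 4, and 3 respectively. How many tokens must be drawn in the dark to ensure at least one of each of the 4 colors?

18

The hardest color to obtain is brown: we could draw every other token first — 20 − 3 = 17 tokens — without a single brown one.
The next draw must be brown, so 17 + 1 = 18.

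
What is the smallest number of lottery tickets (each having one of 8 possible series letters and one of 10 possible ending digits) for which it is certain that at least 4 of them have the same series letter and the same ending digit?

241

There are 8 × 10 = 80 (series letter, ending digit) combinations acting as pigeonholes.
With 80 × 3 = 240 lottery tickets we could place exactly 3 in each, with no (series letter, ending digit) pair reaching 4.
One more forces some (series letter, ending digit) pair to hold 4, so 240 + 1 = 241.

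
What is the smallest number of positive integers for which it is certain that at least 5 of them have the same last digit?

There are 10 possible last digits acting as pigeonholes.
With 10 × 4 = 40 positive integers we could place exactly 4 in each, with no class reaching 5.
One more forces some class to hold 5, so 40 + 1 = 41.

41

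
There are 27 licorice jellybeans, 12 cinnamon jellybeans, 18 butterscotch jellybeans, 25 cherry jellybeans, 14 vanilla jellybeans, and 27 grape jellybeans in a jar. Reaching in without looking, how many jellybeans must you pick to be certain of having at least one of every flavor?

The hardest flavor to obtain is cinnamon: we could draw every other jellybean first — 123 − 12 = 111 jellybeans — without a single cinnamon one.
The next draw must be cinnamon, so 111 + 1 = 112.

112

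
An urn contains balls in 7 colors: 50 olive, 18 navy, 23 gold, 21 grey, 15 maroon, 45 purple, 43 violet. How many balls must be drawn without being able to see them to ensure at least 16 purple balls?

The worst case draws every non-purple ball first: 50 + 18 + 23 + 21 + 15 + 43 = 170.
The next 16 draws are then forced to be purple, giving 170 + 16 = 186.

186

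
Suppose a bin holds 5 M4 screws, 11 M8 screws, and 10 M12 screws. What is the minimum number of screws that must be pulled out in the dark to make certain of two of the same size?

4

The worst case takes 1 screw of each size without reaching 2 of any: 3 × 1 = 3.
The next screw must bring some size to 2, so 3 + 1 = 4.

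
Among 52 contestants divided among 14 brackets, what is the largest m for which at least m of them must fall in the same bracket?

The 52 contestants fall into 14 brackets.
If each of the 14 brackets held at most 3, the total would be at most 14 × 3 = 42 < 52, a contradiction.
So at least one holds ⌈52/14⌉ = 4.

4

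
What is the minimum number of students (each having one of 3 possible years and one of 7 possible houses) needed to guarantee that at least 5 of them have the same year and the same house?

85

There are 3 × 7 = 21 (year, house) combinations acting as pigeonholes.
With 21 × 4 = 84 students we could place exactly 4 in each, with no (year, house) pair reaching 5.
One more forces some (year, house) pair to hold 5, so 84 + 1 = 85.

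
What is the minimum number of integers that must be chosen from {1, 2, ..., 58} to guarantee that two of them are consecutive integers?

Partition {1, …, 58} into 29 pairs: {1,2}, {3,4}, …, {57,58}.
Choosing 29 integers — say the 29 even numbers 2, 4, …, 58 — takes one from each pair and avoids the property.
Choosing 30 forces two into the same pair by pigeonhole, and those are consecutive. So 30.

30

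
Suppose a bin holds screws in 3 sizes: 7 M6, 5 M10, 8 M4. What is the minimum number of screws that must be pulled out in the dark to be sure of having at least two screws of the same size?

The worst case takes 1 screw of each size without reaching 2 of any: 3 × 1 = 3.
The next screw must bring some size to 2, so 3 + 1 = 4.

4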